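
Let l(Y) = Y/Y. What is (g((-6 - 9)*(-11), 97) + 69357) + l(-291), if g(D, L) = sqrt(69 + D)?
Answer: 69358 + 3*sqrt(26) ≈ 69373.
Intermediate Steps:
l(Y) = 1
(g((-6 - 9)*(-11), 97) + 69357) + l(-291) = (sqrt(69 + (-6 - 9)*(-11)) + 69357) + 1 = (sqrt(69 - 15*(-11)) + 69357) + 1 = (sqrt(69 + 165) + 69357) + 1 = (sqrt(234) + 69357) + 1 = (3*sqrt(26) + 69357) + 1 = (69357 + 3*sqrt(26)) + 1 = 69358 + 3*sqrt(26)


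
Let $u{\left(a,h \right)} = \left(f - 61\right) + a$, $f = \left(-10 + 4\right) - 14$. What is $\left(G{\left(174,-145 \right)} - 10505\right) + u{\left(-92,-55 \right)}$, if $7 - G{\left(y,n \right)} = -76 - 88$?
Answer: $-10507$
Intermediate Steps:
$f = -20$ ($f = -6 - 14 = -20$)
$G{\left(y,n \right)} = 171$ ($G{\left(y,n \right)} = 7 - \left(-76 - 88\right) = 7 - -164 = 7 + 164 = 171$)
$u{\left(a,h \right)} = -81 + a$ ($u{\left(a,h \right)} = \left(-20 - 61\right) + a = -81 + a$)
$\left(G{\left(174,-145 \right)} - 10505\right) + u{\left(-92,-55 \right)} = \left(171 - 10505\right) - 173 = -10334 - 173 = -10507$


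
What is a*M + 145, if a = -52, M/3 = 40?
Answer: -6095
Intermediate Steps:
M = 120 (M = 3*40 = 120)
a*M + 145 = -52*120 + 145 = -6240 + 145 = -6095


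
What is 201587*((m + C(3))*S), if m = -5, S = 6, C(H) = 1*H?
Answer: -2419044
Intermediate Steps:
C(H) = H
201587*((m + C(3))*S) = 201587*((-5 + 3)*6) = 201587*(-2*6) = 201587*(-12) = -2419044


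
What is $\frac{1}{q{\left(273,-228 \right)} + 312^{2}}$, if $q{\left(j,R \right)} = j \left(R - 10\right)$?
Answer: $\frac{1}{32370} \approx 3.0893 \cdot 10^{-5}$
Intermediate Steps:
$q{\left(j,R \right)} = j \left(-10 + R\right)$
$\frac{1}{q{\left(273,-228 \right)} + 312^{2}} = \frac{1}{273 \left(-10 - 228\right) + 312^{2}} = \frac{1}{273 \left(-238\right) + 97344} = \frac{1}{-64974 + 97344} = \frac{1}{32370}$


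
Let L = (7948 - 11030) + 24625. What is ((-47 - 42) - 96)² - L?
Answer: 12682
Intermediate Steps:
L = 21543 (L = -3082 + 24625 = 21543)
((-47 - 42) - 96)² - L = ((-47 - 42) - 96)² - 1*21543 = (-89 - 96)² - 21543 = (-185)² - 21543 = 34225 - 21543 = 12682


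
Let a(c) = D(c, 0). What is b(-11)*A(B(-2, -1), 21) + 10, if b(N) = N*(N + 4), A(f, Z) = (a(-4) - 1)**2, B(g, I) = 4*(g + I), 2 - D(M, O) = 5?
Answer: 1242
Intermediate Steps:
D(M, O) = -3 (D(M, O) = 2 - 1*5 = 2 - 5 = -3)
a(c) = -3
B(g, I) = 4*I + 4*g (B(g, I) = 4*(I + g) = 4*I + 4*g)
A(f, Z) = 16 (A(f, Z) = (-3 - 1)**2 = (-4)**2 = 16)
b(N) = N*(4 + N)
b(-11)*A(B(-2, -1), 21) + 10 = -11*(4 - 11)*16 + 10 = -11*(-7)*16 + 10 = 77*16 + 10 = 1232 + 10 = 1242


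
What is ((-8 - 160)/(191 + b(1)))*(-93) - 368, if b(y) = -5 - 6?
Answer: -1406/5 ≈ -281.20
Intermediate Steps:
b(y) = -11
((-8 - 160)/(191 + b(1)))*(-93) - 368 = ((-8 - 160)/(191 - 11))*(-93) - 368 = -168/180*(-93) - 368 = -168*1/180*(-93) - 368 = -14/15*(-93) - 368 = 434/5 - 368 = -1406/5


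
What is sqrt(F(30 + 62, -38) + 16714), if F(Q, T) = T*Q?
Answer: sqrt(13218) ≈ 114.97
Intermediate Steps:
F(Q, T) = Q*T
sqrt(F(30 + 62, -38) + 16714) = sqrt((30 + 62)*(-38) + 16714) = sqrt(92*(-38) + 16714) = sqrt(-3496 + 16714) = sqrt(13218)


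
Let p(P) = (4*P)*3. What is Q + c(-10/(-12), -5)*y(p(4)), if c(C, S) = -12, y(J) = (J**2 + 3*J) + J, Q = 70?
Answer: -29882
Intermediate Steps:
p(P) = 12*P
y(J) = J**2 + 4*J
Q + c(-10/(-12), -5)*y(p(4)) = 70 - 12*12*4*(4 + 12*4) = 70 - 576*(4 + 48) = 70 - 576*52 = 70 - 12*2496 = 70 - 29952 = -29882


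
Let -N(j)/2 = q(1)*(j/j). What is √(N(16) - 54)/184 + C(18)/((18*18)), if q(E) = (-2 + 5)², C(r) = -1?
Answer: -1/324 + 3*I*√2/92 ≈ -0.0030864 + 0.046116*I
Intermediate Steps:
q(E) = 9 (q(E) = 3² = 9)
N(j) = -18 (N(j) = -18*j/j = -18)
√(N(16) - 54)/184 + C(18)/((18*18)) = √(-18 - 54)/184 - 1/(18*18) = √(-72)*(1/184) - 1/324 = (6*I*√2)*(1/184) - 1*1/324 = 3*I*√2/92 - 1/324 = -1/324 + 3*I*√2/92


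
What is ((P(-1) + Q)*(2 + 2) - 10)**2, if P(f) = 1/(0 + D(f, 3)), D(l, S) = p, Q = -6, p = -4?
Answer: 1225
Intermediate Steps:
D(l, S) = -4
P(f) = -1/4 (P(f) = 1/(0 - 4) = 1/(-4) = -1/4)
((P(-1) + Q)*(2 + 2) - 10)**2 = ((-1/4 - 6)*(2 + 2) - 10)**2 = (-25/4*4 - 10)**2 = (-25 - 10)**2 = (-35)**2 = 1225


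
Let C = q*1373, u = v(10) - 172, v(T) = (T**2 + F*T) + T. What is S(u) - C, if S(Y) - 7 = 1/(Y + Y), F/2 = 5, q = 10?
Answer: -1042947/76 ≈ -13723.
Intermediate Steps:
F = 10 (F = 2*5 = 10)
v(T) = T**2 + 11*T (v(T) = (T**2 + 10*T) + T = T**2 + 11*T)
u = 38 (u = 10*(11 + 10) - 172 = 10*21 - 172 = 210 - 172 = 38)
S(Y) = 7 + 1/(2*Y) (S(Y) = 7 + 1/(Y + Y) = 7 + 1/(2*Y))
C = 13730 (C = 10*1373 = 13730)
S(u) - C = (7 + (1/2)/38) - 1*13730 = (7 + (1/2)*(1/38)) - 13730 = (7 + 1/76) - 13730 = 533/76 - 13730 = -1042947/76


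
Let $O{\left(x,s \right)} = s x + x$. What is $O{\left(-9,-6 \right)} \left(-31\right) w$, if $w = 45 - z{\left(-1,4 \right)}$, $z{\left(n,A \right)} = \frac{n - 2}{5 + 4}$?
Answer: $-63240$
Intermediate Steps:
$O{\left(x,s \right)} = x + s x$
$z{\left(n,A \right)} = - \frac{2}{9} + \frac{n}{9}$ ($z{\left(n,A \right)} = \frac{-2 + n}{9} = \left(-2 + n\right) \frac{1}{9} = - \frac{2}{9} + \frac{n}{9}$)
$w = \frac{136}{3}$ ($w = 45 - \left(- \frac{2}{9} + \frac{1}{9} \left(-1\right)\right) = 45 - \left(- \frac{2}{9} - \frac{1}{9}\right) = 45 - - \frac{1}{3} = 45 + \frac{1}{3} = \frac{136}{3} \approx 45.333$)
$O{\left(-9,-6 \right)} \left(-31\right) w = - 9 \left(1 - 6\right) \left(-31\right) \frac{136}{3} = \left(-9\right) \left(-5\right) \left(-31\right) \frac{136}{3} = 45 \left(-31\right) \frac{136}{3} = \left(-1395\right) \frac{136}{3} = -63240$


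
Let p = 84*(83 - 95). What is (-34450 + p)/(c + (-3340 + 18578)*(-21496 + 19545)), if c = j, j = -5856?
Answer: 17729/14867597 ≈ 0.0011925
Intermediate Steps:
c = -5856
p = -1008 (p = 84*(-12) = -1008)
(-34450 + p)/(c + (-3340 + 18578)*(-21496 + 19545)) = (-34450 - 1008)/(-5856 + (-3340 + 18578)*(-21496 + 19545)) = -35458/(-5856 + 15238*(-1951)) = -35458/(-5856 - 29729338) = -35458/(-29735194) = -35458*(-1/29735194) = 17729/14867597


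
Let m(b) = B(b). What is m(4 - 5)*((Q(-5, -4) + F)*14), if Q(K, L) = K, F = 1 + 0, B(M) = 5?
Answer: -280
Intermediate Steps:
F = 1
m(b) = 5
m(4 - 5)*((Q(-5, -4) + F)*14) = 5*((-5 + 1)*14) = 5*(-4*14) = 5*(-56) = -280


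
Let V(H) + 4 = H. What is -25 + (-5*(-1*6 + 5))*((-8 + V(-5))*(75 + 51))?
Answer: -10735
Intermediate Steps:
V(H) = -4 + H
-25 + (-5*(-1*6 + 5))*((-8 + V(-5))*(75 + 51)) = -25 + (-5*(-1*6 + 5))*((-8 + (-4 - 5))*(75 + 51)) = -25 + (-5*(-6 + 5))*((-8 - 9)*126) = -25 + (-5*(-1))*(-17*126) = -25 + 5*(-2142) = -25 - 10710 = -10735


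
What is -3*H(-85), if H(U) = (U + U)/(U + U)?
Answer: -3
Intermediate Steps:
H(U) = 1 (H(U) = (2*U)/((2*U)) = (2*U)*(1/(2*U)) = 1)
-3*H(-85) = -3*1 = -3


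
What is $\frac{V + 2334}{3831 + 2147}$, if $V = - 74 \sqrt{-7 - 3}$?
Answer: $\frac{1167}{2989} - \frac{37 i \sqrt{10}}{2989} \approx 0.39043 - 0.039145 i$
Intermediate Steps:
$V = - 74 i \sqrt{10}$ ($V = - 74 \sqrt{-10} = - 74 i \sqrt{10} \approx - 234.01 i$)
$\frac{V + 2334}{3831 + 2147} = \frac{- 74 i \sqrt{10} + 2334}{3831 + 2147} = \frac{2334 - 74 i \sqrt{10}}{5978} = \left(2334 - 74 i \sqrt{10}\right) \frac{1}{5978} = \frac{1167}{2989} - \frac{37 i \sqrt{10}}{2989}$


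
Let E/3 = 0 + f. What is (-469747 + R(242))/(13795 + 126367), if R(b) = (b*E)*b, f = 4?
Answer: 233021/140162 ≈ 1.6625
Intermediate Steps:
E = 12 (E = 3*(0 + 4) = 3*4 = 12)
R(b) = 12*b**2 (R(b) = (b*12)*b = (12*b)*b = 12*b**2)
(-469747 + R(242))/(13795 + 126367) = (-469747 + 12*242**2)/(13795 + 126367) = (-469747 + 12*58564)/140162 = (-469747 + 702768)*(1/140162) = 233021*(1/140162) = 233021/140162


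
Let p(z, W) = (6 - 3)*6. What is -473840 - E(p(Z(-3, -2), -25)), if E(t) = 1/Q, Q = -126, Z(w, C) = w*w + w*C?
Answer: -59703839/126 ≈ -4.7384e+5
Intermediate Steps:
Z(w, C) = w**2 + C*w
p(z, W) = 18 (p(z, W) = 3*6 = 18)
E(t) = -1/126 (E(t) = 1/(-126) = -1/126)
-473840 - E(p(Z(-3, -2), -25)) = -473840 - 1*(-1/126) = -473840 + 1/126 = -59703839/126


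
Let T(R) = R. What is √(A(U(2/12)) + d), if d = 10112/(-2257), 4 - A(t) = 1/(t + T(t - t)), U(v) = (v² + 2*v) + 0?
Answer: 4*I*√174843019/29341 ≈ 1.8026*I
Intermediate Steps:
U(v) = v² + 2*v
A(t) = 4 - 1/t (A(t) = 4 - 1/(t + (t - t)) = 4 - 1/(t + 0) = 4 - 1/t)
d = -10112/2257 (d = 10112*(-1/2257) = -10112/2257 ≈ -4.4803)
√(A(U(2/12)) + d) = √((4 - 1/((2/12)*(2 + 2/12))) - 10112/2257) = √((4 - 1/((2*(1/12))*(2 + 2*(1/12)))) - 10112/2257) = √((4 - 1/((2 + ⅙)/6)) - 10112/2257) = √((4 - 1/((⅙)*(13/6))) - 10112/2257) = √((4 - 1/13/36) - 10112/2257) = √((4 - 1*36/13) - 10112/2257) = √((4 - 36/13) - 10112/2257) = √(16/13 - 10112/2257) = √(-95344/29341) = 4*I*√174843019/29341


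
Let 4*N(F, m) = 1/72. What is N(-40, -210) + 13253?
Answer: 3816865/288 ≈ 13253.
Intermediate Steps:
N(F, m) = 1/288 (N(F, m) = (¼)/72 = (¼)*(1/72) = 1/288)
N(-40, -210) + 13253 = 1/288 + 13253 = 3816865/288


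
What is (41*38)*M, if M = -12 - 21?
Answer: -51414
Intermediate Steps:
M = -33
(41*38)*M = (41*38)*(-33) = 1558*(-33) = -51414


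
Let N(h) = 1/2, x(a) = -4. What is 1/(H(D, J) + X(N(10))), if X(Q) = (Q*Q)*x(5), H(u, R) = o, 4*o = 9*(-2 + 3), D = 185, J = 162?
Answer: ⅘ ≈ 0.80000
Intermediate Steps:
o = 9/4 (o = (9*(-2 + 3))/4 = (9*1)/4 = (¼)*9 = 9/4 ≈ 2.2500)
H(u, R) = 9/4
N(h) = ½
X(Q) = -4*Q² (X(Q) = (Q*Q)*(-4) = Q²*(-4) = -4*Q²)
1/(H(D, J) + X(N(10))) = 1/(9/4 - 4*(½)²) = 1/(9/4 - 4*¼) = 1/(9/4 - 1) = 1/(5/4) = ⅘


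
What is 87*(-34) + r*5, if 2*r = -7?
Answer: -5951/2 ≈ -2975.5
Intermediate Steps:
r = -7/2 (r = (½)*(-7) = -7/2 ≈ -3.5000)
87*(-34) + r*5 = 87*(-34) - 7/2*5 = -2958 - 35/2 = -5951/2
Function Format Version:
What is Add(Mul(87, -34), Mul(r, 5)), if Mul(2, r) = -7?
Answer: Rational(-5951, 2) ≈ -2975.5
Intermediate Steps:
r = Rational(-7, 2) (r = Mul(Rational(1, 2), -7) = Rational(-7, 2) ≈ -3.5000)
Add(Mul(87, -34), Mul(r, 5)) = Add(Mul(87, -34), Mul(Rational(-7, 2), 5)) = Add(-2958, Rational(-35, 2)) = Rational(-5951, 2)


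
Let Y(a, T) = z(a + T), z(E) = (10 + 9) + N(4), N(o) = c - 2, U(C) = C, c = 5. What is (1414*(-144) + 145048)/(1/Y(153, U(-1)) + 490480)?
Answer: -1288496/10790561 ≈ -0.11941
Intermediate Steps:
N(o) = 3 (N(o) = 5 - 2 = 3)
z(E) = 22 (z(E) = (10 + 9) + 3 = 19 + 3 = 22)
Y(a, T) = 22
(1414*(-144) + 145048)/(1/Y(153, U(-1)) + 490480) = (1414*(-144) + 145048)/(1/22 + 490480) = (-203616 + 145048)/(1/22 + 490480) = -58568/10790561/22 = -58568*22/10790561 = -1288496/10790561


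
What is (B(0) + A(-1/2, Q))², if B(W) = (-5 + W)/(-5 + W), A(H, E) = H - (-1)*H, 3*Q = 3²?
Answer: 0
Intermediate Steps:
Q = 3 (Q = (⅓)*3² = (⅓)*9 = 3)
A(H, E) = 2*H (A(H, E) = H + H = 2*H)
B(W) = 1
(B(0) + A(-1/2, Q))² = (1 + 2*(-1/2))² = (1 + 2*(-1*½))² = (1 + 2*(-½))² = (1 - 1)² = 0² = 0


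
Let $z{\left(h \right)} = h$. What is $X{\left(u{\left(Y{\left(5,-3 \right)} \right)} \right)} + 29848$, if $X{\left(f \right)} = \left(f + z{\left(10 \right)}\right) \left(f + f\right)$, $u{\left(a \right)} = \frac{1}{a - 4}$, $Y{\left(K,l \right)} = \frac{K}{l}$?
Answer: $\frac{8625070}{289} \approx 29845.0$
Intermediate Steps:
$u{\left(a \right)} = \frac{1}{-4 + a}$
$X{\left(f \right)} = 2 f \left(10 + f\right)$ ($X{\left(f \right)} = \left(f + 10\right) \left(f + f\right) = \left(10 + f\right) 2 f = 2 f \left(10 + f\right)$)
$X{\left(u{\left(Y{\left(5,-3 \right)} \right)} \right)} + 29848 = \frac{2 \left(10 + \frac{1}{-4 + \frac{5}{-3}}\right)}{-4 + \frac{5}{-3}} + 29848 = \frac{2 \left(10 + \frac{1}{-4 + 5 \left(- \frac{1}{3}\right)}\right)}{-4 + 5 \left(- \frac{1}{3}\right)} + 29848 = \frac{2 \left(10 + \frac{1}{-4 - \frac{5}{3}}\right)}{-4 - \frac{5}{3}} + 29848 = \frac{2 \left(10 + \frac{1}{- \frac{17}{3}}\right)}{- \frac{17}{3}} + 29848 = 2 \left(- \frac{3}{17}\right) \left(10 - \frac{3}{17}\right) + 29848 = 2 \left(- \frac{3}{17}\right) \frac{167}{17} + 29848 = - \frac{1002}{289} + 29848 = \frac{8625070}{289}$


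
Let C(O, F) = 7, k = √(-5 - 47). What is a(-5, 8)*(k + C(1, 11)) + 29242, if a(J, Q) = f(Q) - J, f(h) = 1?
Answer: 29284 + 12*I*√13 ≈ 29284.0 + 43.267*I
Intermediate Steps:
k = 2*I*√13 (k = √(-52) = 2*I*√13 ≈ 7.2111*I)
a(J, Q) = 1 - J
a(-5, 8)*(k + C(1, 11)) + 29242 = (1 - 1*(-5))*(2*I*√13 + 7) + 29242 = (1 + 5)*(7 + 2*I*√13) + 29242 = 6*(7 + 2*I*√13) + 29242 = (42 + 12*I*√13) + 29242 = 29284 + 12*I*√13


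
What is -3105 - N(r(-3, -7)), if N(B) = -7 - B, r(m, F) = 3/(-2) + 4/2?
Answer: -6195/2 ≈ -3097.5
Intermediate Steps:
r(m, F) = 1/2 (r(m, F) = 3*(-1/2) + 4*(1/2) = -3/2 + 2 = 1/2)
-3105 - N(r(-3, -7)) = -3105 - (-7 - 1*1/2) = -3105 - (-7 - 1/2) = -3105 - 1*(-15/2) = -3105 + 15/2 = -6195/2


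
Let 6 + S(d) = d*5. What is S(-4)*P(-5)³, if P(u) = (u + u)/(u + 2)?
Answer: -26000/27 ≈ -962.96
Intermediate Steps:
S(d) = -6 + 5*d (S(d) = -6 + d*5 = -6 + 5*d)
P(u) = 2*u/(2 + u) (P(u) = (2*u)/(2 + u) = 2*u/(2 + u))
S(-4)*P(-5)³ = (-6 + 5*(-4))*(2*(-5)/(2 - 5))³ = (-6 - 20)*(2*(-5)/(-3))³ = -26*(2*(-5)*(-⅓))³ = -26*(10/3)³ = -26*1000/27 = -26000/27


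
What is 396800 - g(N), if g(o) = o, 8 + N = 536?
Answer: 396272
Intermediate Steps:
N = 528 (N = -8 + 536 = 528)
396800 - g(N) = 396800 - 1*528 = 396800 - 528 = 396272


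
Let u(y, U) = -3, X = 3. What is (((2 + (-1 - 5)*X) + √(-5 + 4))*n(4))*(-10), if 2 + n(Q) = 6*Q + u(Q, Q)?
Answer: 3040 - 190*I ≈ 3040.0 - 190.0*I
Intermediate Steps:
n(Q) = -5 + 6*Q (n(Q) = -2 + (6*Q - 3) = -2 + (-3 + 6*Q) = -5 + 6*Q)
(((2 + (-1 - 5)*X) + √(-5 + 4))*n(4))*(-10) = (((2 + (-1 - 5)*3) + √(-5 + 4))*(-5 + 6*4))*(-10) = (((2 - 6*3) + √(-1))*(-5 + 24))*(-10) = (((2 - 18) + I)*19)*(-10) = ((-16 + I)*19)*(-10) = (-304 + 19*I)*(-10) = 3040 - 190*I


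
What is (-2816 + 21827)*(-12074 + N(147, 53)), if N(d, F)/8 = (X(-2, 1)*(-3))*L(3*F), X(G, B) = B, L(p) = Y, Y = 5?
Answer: -231820134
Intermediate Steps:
L(p) = 5
N(d, F) = -120 (N(d, F) = 8*((1*(-3))*5) = 8*(-3*5) = 8*(-15) = -120)
(-2816 + 21827)*(-12074 + N(147, 53)) = (-2816 + 21827)*(-12074 - 120) = 19011*(-12194) = -231820134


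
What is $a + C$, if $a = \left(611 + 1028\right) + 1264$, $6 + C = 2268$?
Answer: $5165$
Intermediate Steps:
$C = 2262$ ($C = -6 + 2268 = 2262$)
$a = 2903$ ($a = 1639 + 1264 = 2903$)
$a + C = 2903 + 2262 = 5165$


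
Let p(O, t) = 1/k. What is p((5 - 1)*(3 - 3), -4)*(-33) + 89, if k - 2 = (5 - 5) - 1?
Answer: 56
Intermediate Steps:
k = 1 (k = 2 + ((5 - 5) - 1) = 2 + (0 - 1) = 2 - 1 = 1)
p(O, t) = 1 (p(O, t) = 1/1 = 1)
p((5 - 1)*(3 - 3), -4)*(-33) + 89 = 1*(-33) + 89 = -33 + 89 = 56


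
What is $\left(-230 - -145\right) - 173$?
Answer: $-258$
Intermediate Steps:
$\left(-230 - -145\right) - 173 = \left(-230 + 145\right) - 173 = -85 - 173 = -258$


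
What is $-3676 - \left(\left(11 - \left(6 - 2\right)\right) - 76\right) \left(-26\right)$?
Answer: $-5470$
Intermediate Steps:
$-3676 - \left(\left(11 - \left(6 - 2\right)\right) - 76\right) \left(-26\right) = -3676 - \left(\left(11 - 4\right) - 76\right) \left(-26\right) = -3676 - \left(7 - 76\right) \left(-26\right) = -3676 - \left(-69\right) \left(-26\right) = -3676 - 1794 = -5470$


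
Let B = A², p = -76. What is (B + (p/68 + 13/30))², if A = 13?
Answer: 7368677281/260100 ≈ 28330.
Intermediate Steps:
B = 169 (B = 13² = 169)
(B + (p/68 + 13/30))² = (169 + (-76/68 + 13/30))² = (169 + (-76*1/68 + 13*(1/30)))² = (169 + (-19/17 + 13/30))² = (169 - 349/510)² = (85841/510)² = 7368677281/260100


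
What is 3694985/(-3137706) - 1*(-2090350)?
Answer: 6558900042115/3137706 ≈ 2.0903e+6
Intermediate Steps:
3694985/(-3137706) - 1*(-2090350) = 3694985*(-1/3137706) + 2090350 = -3694985/3137706 + 2090350 = 6558900042115/3137706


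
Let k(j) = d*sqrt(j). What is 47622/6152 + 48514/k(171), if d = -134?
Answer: 23811/3076 - 24257*sqrt(19)/3819 ≈ -19.945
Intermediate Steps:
k(j) = -134*sqrt(j)
47622/6152 + 48514/k(171) = 47622/6152 + 48514/((-402*sqrt(19))) = 47622*(1/6152) + 48514/((-402*sqrt(19))) = 23811/3076 + 48514/((-402*sqrt(19))) = 23811/3076 + 48514*(-sqrt(19)/7638) = 23811/3076 - 24257*sqrt(19)/3819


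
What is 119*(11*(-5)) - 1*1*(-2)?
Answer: -6543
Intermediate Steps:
119*(11*(-5)) - 1*1*(-2) = 119*(-55) - 1*(-2) = -6545 + 2 = -6543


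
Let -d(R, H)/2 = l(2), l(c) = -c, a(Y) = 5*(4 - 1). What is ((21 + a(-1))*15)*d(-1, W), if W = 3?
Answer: 2160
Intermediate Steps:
a(Y) = 15 (a(Y) = 5*3 = 15)
d(R, H) = 4 (d(R, H) = -(-2)*2 = -2*(-2) = 4)
((21 + a(-1))*15)*d(-1, W) = ((21 + 15)*15)*4 = (36*15)*4 = 540*4 = 2160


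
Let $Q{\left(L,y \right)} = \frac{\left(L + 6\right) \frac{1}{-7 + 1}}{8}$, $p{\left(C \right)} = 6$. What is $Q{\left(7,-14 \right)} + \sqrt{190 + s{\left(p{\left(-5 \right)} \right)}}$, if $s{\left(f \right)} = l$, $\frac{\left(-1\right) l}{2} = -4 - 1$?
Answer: $- \frac{13}{48} + 10 \sqrt{2} \approx 13.871$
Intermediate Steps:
$l = 10$ ($l = - 2 \left(-4 - 1\right) = \left(-2\right) \left(-5\right) = 10$)
$s{\left(f \right)} = 10$
$Q{\left(L,y \right)} = - \frac{1}{8} - \frac{L}{48}$ ($Q{\left(L,y \right)} = \frac{6 + L}{-6} \cdot \frac{1}{8} = \left(6 + L\right) \left(- \frac{1}{6}\right) \frac{1}{8} = \left(-1 - \frac{L}{6}\right) \frac{1}{8} = - \frac{1}{8} - \frac{L}{48}$)
$Q{\left(7,-14 \right)} + \sqrt{190 + s{\left(p{\left(-5 \right)} \right)}} = \left(- \frac{1}{8} - \frac{7}{48}\right) + \sqrt{190 + 10} = \left(- \frac{1}{8} - \frac{7}{48}\right) + \sqrt{200} = - \frac{13}{48} + 10 \sqrt{2}$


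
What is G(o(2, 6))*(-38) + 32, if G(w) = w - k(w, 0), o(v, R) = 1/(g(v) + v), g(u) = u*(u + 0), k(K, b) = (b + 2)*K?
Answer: 115/3 ≈ 38.333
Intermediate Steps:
k(K, b) = K*(2 + b) (k(K, b) = (2 + b)*K = K*(2 + b))
g(u) = u² (g(u) = u*u = u²)
o(v, R) = 1/(v + v²) (o(v, R) = 1/(v² + v) = 1/(v + v²))
G(w) = -w (G(w) = w - w*(2 + 0) = w - w*2 = w - 2*w = -w)
G(o(2, 6))*(-38) + 32 = -1/(2*(1 + 2))*(-38) + 32 = -1/(2*3)*(-38) + 32 = -1*⅙*(-38) + 32 = -⅙*(-38) + 32 = 19/3 + 32 = 115/3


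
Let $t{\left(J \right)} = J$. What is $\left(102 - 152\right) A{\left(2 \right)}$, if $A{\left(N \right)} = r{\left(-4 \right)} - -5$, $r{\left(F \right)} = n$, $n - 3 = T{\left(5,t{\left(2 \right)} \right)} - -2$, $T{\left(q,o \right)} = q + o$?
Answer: $-850$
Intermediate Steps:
$T{\left(q,o \right)} = o + q$
$n = 12$ ($n = 3 + \left(\left(2 + 5\right) - -2\right) = 3 + \left(7 + 2\right) = 3 + 9 = 12$)
$r{\left(F \right)} = 12$
$A{\left(N \right)} = 17$ ($A{\left(N \right)} = 12 - -5 = 12 + 5 = 17$)
$\left(102 - 152\right) A{\left(2 \right)} = \left(102 - 152\right) 17 = \left(-50\right) 17 = -850$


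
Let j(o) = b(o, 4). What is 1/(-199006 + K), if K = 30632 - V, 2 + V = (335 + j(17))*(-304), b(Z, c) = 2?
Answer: -1/65924 ≈ -1.5169e-5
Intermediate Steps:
j(o) = 2
V = -102450 (V = -2 + (335 + 2)*(-304) = -2 + 337*(-304) = -2 - 102448 = -102450)
K = 133082 (K = 30632 - 1*(-102450) = 30632 + 102450 = 133082)
1/(-199006 + K) = 1/(-199006 + 133082) = 1/(-65924) = -1/65924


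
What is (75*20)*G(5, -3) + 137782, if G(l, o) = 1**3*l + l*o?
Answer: 122782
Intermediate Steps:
G(l, o) = l + l*o (G(l, o) = 1*l + l*o = l + l*o)
(75*20)*G(5, -3) + 137782 = (75*20)*(5*(1 - 3)) + 137782 = 1500*(5*(-2)) + 137782 = 1500*(-10) + 137782 = -15000 + 137782 = 122782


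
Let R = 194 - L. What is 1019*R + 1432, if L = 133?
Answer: 63591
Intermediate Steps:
R = 61 (R = 194 - 1*133 = 194 - 133 = 61)
1019*R + 1432 = 1019*61 + 1432 = 62159 + 1432 = 63591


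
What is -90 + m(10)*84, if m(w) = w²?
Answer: 8310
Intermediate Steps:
-90 + m(10)*84 = -90 + 10²*84 = -90 + 100*84 = -90 + 8400 = 8310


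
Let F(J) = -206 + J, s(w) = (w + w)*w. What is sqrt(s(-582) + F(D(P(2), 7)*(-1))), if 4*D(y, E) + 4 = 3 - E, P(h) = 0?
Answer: 2*sqrt(169311) ≈ 822.95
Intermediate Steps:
s(w) = 2*w**2 (s(w) = (2*w)*w = 2*w**2)
D(y, E) = -1/4 - E/4 (D(y, E) = -1 + (3 - E)/4 = -1 + (3/4 - E/4) = -1/4 - E/4)
sqrt(s(-582) + F(D(P(2), 7)*(-1))) = sqrt(2*(-582)**2 + (-206 + (-1/4 - 1/4*7)*(-1))) = sqrt(2*338724 + (-206 + (-1/4 - 7/4)*(-1))) = sqrt(677448 + (-206 - 2*(-1))) = sqrt(677448 + (-206 + 2)) = sqrt(677448 - 204) = sqrt(677244) = 2*sqrt(169311)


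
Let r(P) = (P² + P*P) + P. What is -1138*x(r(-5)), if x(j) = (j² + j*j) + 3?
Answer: -4612314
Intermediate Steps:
r(P) = P + 2*P² (r(P) = (P² + P²) + P = 2*P² + P = P + 2*P²)
x(j) = 3 + 2*j² (x(j) = (j² + j²) + 3 = 2*j² + 3 = 3 + 2*j²)
-1138*x(r(-5)) = -1138*(3 + 2*(-5*(1 + 2*(-5)))²) = -1138*(3 + 2*(-5*(1 - 10))²) = -1138*(3 + 2*(-5*(-9))²) = -1138*(3 + 2*45²) = -1138*(3 + 2*2025) = -1138*(3 + 4050) = -1138*4053 = -4612314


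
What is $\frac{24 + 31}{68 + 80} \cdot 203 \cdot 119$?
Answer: $\frac{1328635}{148} \approx 8977.3$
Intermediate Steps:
$\frac{24 + 31}{68 + 80} \cdot 203 \cdot 119 = \frac{55}{148} \cdot 203 \cdot 119 = \frac{11165}{148} \cdot 119 = \frac{1328635}{148}$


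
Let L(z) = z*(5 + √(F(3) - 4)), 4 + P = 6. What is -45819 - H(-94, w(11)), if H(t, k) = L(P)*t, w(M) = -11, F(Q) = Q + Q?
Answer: -44879 + 188*√2 ≈ -44613.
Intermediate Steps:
P = 2 (P = -4 + 6 = 2)
F(Q) = 2*Q
L(z) = z*(5 + √2) (L(z) = z*(5 + √(2*3 - 4)) = z*(5 + √(6 - 4)) = z*(5 + √2))
H(t, k) = t*(10 + 2*√2) (H(t, k) = (2*(5 + √2))*t = (10 + 2*√2)*t = t*(10 + 2*√2))
-45819 - H(-94, w(11)) = -45819 - 2*(-94)*(5 + √2) = -45819 - (-940 - 188*√2) = -45819 + (940 + 188*√2) = -44879 + 188*√2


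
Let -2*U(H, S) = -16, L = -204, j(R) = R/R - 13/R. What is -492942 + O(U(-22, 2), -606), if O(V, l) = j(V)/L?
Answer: -804481339/1632 ≈ -4.9294e+5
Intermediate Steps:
j(R) = 1 - 13/R
U(H, S) = 8 (U(H, S) = -½*(-16) = 8)
O(V, l) = -(-13 + V)/(204*V) (O(V, l) = ((-13 + V)/V)/(-204) = ((-13 + V)/V)*(-1/204) = -(-13 + V)/(204*V))
-492942 + O(U(-22, 2), -606) = -492942 + (1/204)*(13 - 1*8)/8 = -492942 + (1/204)*(⅛)*(13 - 8) = -492942 + (1/204)*(⅛)*5 = -492942 + 5/1632 = -804481339/1632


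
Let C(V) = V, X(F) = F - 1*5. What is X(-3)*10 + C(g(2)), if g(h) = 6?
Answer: -74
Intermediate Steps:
X(F) = -5 + F (X(F) = F - 5 = -5 + F)
X(-3)*10 + C(g(2)) = (-5 - 3)*10 + 6 = -8*10 + 6 = -80 + 6 = -74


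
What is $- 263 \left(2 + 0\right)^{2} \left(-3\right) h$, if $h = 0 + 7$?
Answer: $22092$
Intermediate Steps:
$h = 7$
$- 263 \left(2 + 0\right)^{2} \left(-3\right) h = - 263 \left(2 + 0\right)^{2} \left(-3\right) 7 = - 263 \cdot 2^{2} \left(-3\right) 7 = - 263 \cdot 4 \left(-3\right) 7 = - 263 \left(\left(-12\right) 7\right) = \left(-263\right) \left(-84\right) = 22092$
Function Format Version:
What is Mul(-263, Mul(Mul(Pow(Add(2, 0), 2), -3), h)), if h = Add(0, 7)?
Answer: 22092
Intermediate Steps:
h = 7
Mul(-263, Mul(Mul(Pow(Add(2, 0), 2), -3), h)) = Mul(-263, Mul(Mul(Pow(Add(2, 0), 2), -3), 7)) = Mul(-263, Mul(Mul(Pow(2, 2), -3), 7)) = Mul(-263, Mul(Mul(4, -3), 7)) = Mul(-263, Mul(-12, 7)) = Mul(-263, -84) = 22092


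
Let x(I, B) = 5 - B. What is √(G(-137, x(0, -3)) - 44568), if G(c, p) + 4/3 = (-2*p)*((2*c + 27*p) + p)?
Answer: 2*I*√98481/3 ≈ 209.21*I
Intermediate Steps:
G(c, p) = -4/3 - 2*p*(2*c + 28*p) (G(c, p) = -4/3 + (-2*p)*((2*c + 27*p) + p) = -4/3 + (-2*p)*(2*c + 28*p) = -4/3 - 2*p*(2*c + 28*p))
√(G(-137, x(0, -3)) - 44568) = √((-4/3 - 56*(5 - 1*(-3))² - 4*(-137)*(5 - 1*(-3))) - 44568) = √((-4/3 - 56*(5 + 3)² - 4*(-137)*(5 + 3)) - 44568) = √((-4/3 - 56*8² - 4*(-137)*8) - 44568) = √((-4/3 - 56*64 + 4384) - 44568) = √((-4/3 - 3584 + 4384) - 44568) = √(2396/3 - 44568) = √(-131308/3) = 2*I*√98481/3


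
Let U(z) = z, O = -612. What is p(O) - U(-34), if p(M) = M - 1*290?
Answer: -868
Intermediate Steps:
p(M) = -290 + M (p(M) = M - 290 = -290 + M)
p(O) - U(-34) = (-290 - 612) - 1*(-34) = -902 + 34 = -868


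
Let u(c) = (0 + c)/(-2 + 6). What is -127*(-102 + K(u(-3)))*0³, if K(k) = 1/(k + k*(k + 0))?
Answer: 0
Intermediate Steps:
u(c) = c/4
K(k) = 1/(k + k²) (K(k) = 1/(k + k*k) = 1/(k + k²))
-127*(-102 + K(u(-3)))*0³ = -127*(-102 + 1/((((¼)*(-3)))*(1 + (¼)*(-3))))*0³ = -127*(-102 + 1/((-¾)*(1 - ¾)))*0 = -127*(-102 - 4/(3*¼))*0 = -127*(-102 - 4/3*4)*0 = -127*(-102 - 16/3)*0 = -127*(-322/3)*0 = (40894/3)*0 = 0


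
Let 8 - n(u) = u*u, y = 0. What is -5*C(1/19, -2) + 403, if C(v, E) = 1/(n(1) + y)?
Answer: 2816/7 ≈ 402.29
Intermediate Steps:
n(u) = 8 - u**2 (n(u) = 8 - u*u = 8 - u**2)
C(v, E) = 1/7 (C(v, E) = 1/((8 - 1*1**2) + 0) = 1/((8 - 1*1) + 0) = 1/((8 - 1) + 0) = 1/(7 + 0) = 1/7)
-5*C(1/19, -2) + 403 = -5*1/7 + 403 = -5/7 + 403 = 2816/7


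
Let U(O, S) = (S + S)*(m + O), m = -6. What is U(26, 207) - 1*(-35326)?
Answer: 43606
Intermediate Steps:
U(O, S) = 2*S*(-6 + O) (U(O, S) = (S + S)*(-6 + O) = (2*S)*(-6 + O) = 2*S*(-6 + O))
U(26, 207) - 1*(-35326) = 2*207*(-6 + 26) - 1*(-35326) = 2*207*20 + 35326 = 8280 + 35326 = 43606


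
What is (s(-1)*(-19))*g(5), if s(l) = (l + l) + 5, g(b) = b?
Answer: -285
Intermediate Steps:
s(l) = 5 + 2*l (s(l) = 2*l + 5 = 5 + 2*l)
(s(-1)*(-19))*g(5) = ((5 + 2*(-1))*(-19))*5 = ((5 - 2)*(-19))*5 = (3*(-19))*5 = -57*5 = -285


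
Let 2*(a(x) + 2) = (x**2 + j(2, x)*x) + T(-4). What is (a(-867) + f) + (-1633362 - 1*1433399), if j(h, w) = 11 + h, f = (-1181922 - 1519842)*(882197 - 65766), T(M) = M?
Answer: -2205806580840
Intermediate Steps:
f = -2205803884284 (f = -2701764*816431 = -2205803884284)
a(x) = -4 + x**2/2 + 13*x/2 (a(x) = -2 + ((x**2 + (11 + 2)*x) - 4)/2 = -2 + ((x**2 + 13*x) - 4)/2 = -2 + (-4 + x**2 + 13*x)/2 = -2 + (-2 + x**2/2 + 13*x/2) = -4 + x**2/2 + 13*x/2)
(a(-867) + f) + (-1633362 - 1*1433399) = ((-4 + (1/2)*(-867)**2 + (13/2)*(-867)) - 2205803884284) + (-1633362 - 1*1433399) = ((-4 + (1/2)*751689 - 11271/2) - 2205803884284) + (-1633362 - 1433399) = ((-4 + 751689/2 - 11271/2) - 2205803884284) - 3066761 = (370205 - 2205803884284) - 3066761 = -2205803514079 - 3066761 = -2205806580840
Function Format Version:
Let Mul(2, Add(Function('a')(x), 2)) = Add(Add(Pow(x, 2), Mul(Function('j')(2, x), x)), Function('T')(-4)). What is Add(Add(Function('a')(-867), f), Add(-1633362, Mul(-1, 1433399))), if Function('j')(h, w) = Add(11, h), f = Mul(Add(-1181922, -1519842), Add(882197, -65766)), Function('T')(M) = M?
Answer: -2205806580840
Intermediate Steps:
f = -2205803884284 (f = Mul(-2701764, 816431) = -2205803884284)
Function('a')(x) = Add(-4, Mul(Rational(1, 2), Pow(x, 2)), Mul(Rational(13, 2), x)) (Function('a')(x) = Add(-2, Mul(Rational(1, 2), Add(Add(Pow(x, 2), Mul(Add(11, 2), x)), -4))) = Add(-2, Mul(Rational(1, 2), Add(Add(Pow(x, 2), Mul(13, x)), -4))) = Add(-2, Mul(Rational(1, 2), Add(-4, Pow(x, 2), Mul(13, x)))) = Add(-2, Add(-2, Mul(Rational(1, 2), Pow(x, 2)), Mul(Rational(13, 2), x))) = Add(-4, Mul(Rational(1, 2), Pow(x, 2)), Mul(Rational(13, 2), x)))
Add(Add(Function('a')(-867), f), Add(-1633362, Mul(-1, 1433399))) = Add(Add(Add(-4, Mul(Rational(1, 2), Pow(-867, 2)), Mul(Rational(13, 2), -867)), -2205803884284), Add(-1633362, Mul(-1, 1433399))) = Add(Add(Add(-4, Mul(Rational(1, 2), 751689), Rational(-11271, 2)), -2205803884284), Add(-1633362, -1433399)) = Add(Add(Add(-4, Rational(751689, 2), Rational(-11271, 2)), -2205803884284), -3066761) = Add(Add(370205, -2205803884284), -3066761) = Add(-2205803514079, -3066761) = -2205806580840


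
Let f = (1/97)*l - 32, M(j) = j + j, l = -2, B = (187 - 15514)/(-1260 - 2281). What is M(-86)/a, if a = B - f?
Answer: -59078044/12485065 ≈ -4.7319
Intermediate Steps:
B = 15327/3541 (B = -15327/(-3541) = -15327*(-1/3541) = 15327/3541 ≈ 4.3284)
M(j) = 2*j
f = -3106/97 (f = (1/97)*(-2) - 32 = -2/97 - 32 = -3106/97 ≈ -32.021)
a = 12485065/343477 (a = 15327/3541 - 1*(-3106/97) = 15327/3541 + 3106/97 = 12485065/343477 ≈ 36.349)
M(-86)/a = (2*(-86))/(12485065/343477) = -172*343477/12485065 = -59078044/12485065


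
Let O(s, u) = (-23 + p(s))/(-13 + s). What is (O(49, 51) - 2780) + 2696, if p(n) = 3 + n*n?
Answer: -643/36 ≈ -17.861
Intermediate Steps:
p(n) = 3 + n²
O(s, u) = (-20 + s²)/(-13 + s) (O(s, u) = (-23 + (3 + s²))/(-13 + s) = (-20 + s²)/(-13 + s))
(O(49, 51) - 2780) + 2696 = ((-20 + 49²)/(-13 + 49) - 2780) + 2696 = ((-20 + 2401)/36 - 2780) + 2696 = ((1/36)*2381 - 2780) + 2696 = (2381/36 - 2780) + 2696 = -97699/36 + 2696 = -643/36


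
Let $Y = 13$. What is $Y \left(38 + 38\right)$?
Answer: $988$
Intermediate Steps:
$Y \left(38 + 38\right) = 13 \left(38 + 38\right) = 13 \cdot 76 = 988$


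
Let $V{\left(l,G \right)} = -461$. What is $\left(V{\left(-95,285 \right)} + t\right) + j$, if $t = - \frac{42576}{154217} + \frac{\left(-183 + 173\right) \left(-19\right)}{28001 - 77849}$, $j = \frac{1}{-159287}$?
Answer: $- \frac{282419612906196257}{612252159965796} \approx -461.28$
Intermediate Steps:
$j = - \frac{1}{159287} \approx -6.278 \cdot 10^{-6}$
$t = - \frac{1075814839}{3843704508}$ ($t = \left(-42576\right) \frac{1}{154217} + \frac{\left(-10\right) \left(-19\right)}{28001 - 77849} = - \frac{42576}{154217} + \frac{190}{-49848} = - \frac{42576}{154217} + 190 \left(- \frac{1}{49848}\right) = - \frac{42576}{154217} - \frac{95}{24924} = - \frac{1075814839}{3843704508} \approx -0.27989$)
$\left(V{\left(-95,285 \right)} + t\right) + j = \left(-461 - \frac{1075814839}{3843704508}\right) - \frac{1}{159287} = - \frac{1773023593027}{3843704508} - \frac{1}{159287} = - \frac{282419612906196257}{612252159965796}$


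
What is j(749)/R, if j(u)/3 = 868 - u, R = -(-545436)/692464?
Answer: 20600804/45453 ≈ 453.23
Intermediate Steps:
R = 136359/173116 (R = -(-545436)/692464 = -1*(-136359/173116) = 136359/173116 ≈ 0.78767)
j(u) = 2604 - 3*u (j(u) = 3*(868 - u) = 2604 - 3*u)
j(749)/R = (2604 - 3*749)/(136359/173116) = (2604 - 2247)*(173116/136359) = 357*(173116/136359) = 20600804/45453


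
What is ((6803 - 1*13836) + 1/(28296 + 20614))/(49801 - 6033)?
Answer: -343984029/2140692880 ≈ -0.16069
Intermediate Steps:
((6803 - 1*13836) + 1/(28296 + 20614))/(49801 - 6033) = ((6803 - 13836) + 1/48910)/43768 = (-7033 + 1/48910)*(1/43768) = -343984029/48910*1/43768 = -343984029/2140692880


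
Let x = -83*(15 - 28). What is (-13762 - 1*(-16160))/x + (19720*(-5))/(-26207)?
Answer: 169233786/28277353 ≈ 5.9848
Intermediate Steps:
x = 1079 (x = -83*(-13) = 1079)
(-13762 - 1*(-16160))/x + (19720*(-5))/(-26207) = (-13762 - 1*(-16160))/1079 + (19720*(-5))/(-26207) = (-13762 + 16160)*(1/1079) - 98600*(-1/26207) = 2398*(1/1079) + 98600/26207 = 2398/1079 + 98600/26207 = 169233786/28277353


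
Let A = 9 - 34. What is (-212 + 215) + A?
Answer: -22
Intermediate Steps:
A = -25
(-212 + 215) + A = (-212 + 215) - 25 = 3 - 25 = -22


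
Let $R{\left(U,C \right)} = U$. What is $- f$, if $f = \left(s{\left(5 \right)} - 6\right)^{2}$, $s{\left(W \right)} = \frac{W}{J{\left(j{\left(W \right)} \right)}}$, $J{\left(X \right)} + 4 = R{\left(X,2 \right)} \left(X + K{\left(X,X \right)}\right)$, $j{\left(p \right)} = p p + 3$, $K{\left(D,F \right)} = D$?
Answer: $- \frac{87965641}{2446096} \approx -35.962$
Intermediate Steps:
$j{\left(p \right)} = 3 + p^{2}$ ($j{\left(p \right)} = p^{2} + 3 = 3 + p^{2}$)
$J{\left(X \right)} = -4 + 2 X^{2}$ ($J{\left(X \right)} = -4 + X \left(X + X\right) = -4 + X 2 X = -4 + 2 X^{2}$)
$s{\left(W \right)} = \frac{W}{-4 + 2 \left(3 + W^{2}\right)^{2}}$
$f = \frac{87965641}{2446096}$ ($f = \left(\frac{1}{2} \cdot 5 \frac{1}{-2 + \left(3 + 5^{2}\right)^{2}} - 6\right)^{2} = \left(\frac{1}{2} \cdot 5 \frac{1}{-2 + \left(3 + 25\right)^{2}} - 6\right)^{2} = \left(\frac{1}{2} \cdot 5 \frac{1}{-2 + 28^{2}} - 6\right)^{2} = \left(\frac{1}{2} \cdot 5 \frac{1}{-2 + 784} - 6\right)^{2} = \left(\frac{1}{2} \cdot 5 \cdot \frac{1}{782} - 6\right)^{2} = \left(\frac{5}{1564} - 6\right)^{2} = \left(- \frac{9379}{1564}\right)^{2} = \frac{87965641}{2446096} \approx 35.962$)
$- f = \left(-1\right) \frac{87965641}{2446096} = - \frac{87965641}{2446096}$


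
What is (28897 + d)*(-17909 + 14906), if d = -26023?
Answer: -8630622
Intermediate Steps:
(28897 + d)*(-17909 + 14906) = (28897 - 26023)*(-17909 + 14906) = 2874*(-3003) = -8630622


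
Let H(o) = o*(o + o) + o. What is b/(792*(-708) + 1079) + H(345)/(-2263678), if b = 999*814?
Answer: -1974210688623/1266883238446 ≈ -1.5583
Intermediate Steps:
b = 813186
H(o) = o + 2*o² (H(o) = o*(2*o) + o = 2*o² + o = o + 2*o²)
b/(792*(-708) + 1079) + H(345)/(-2263678) = 813186/(792*(-708) + 1079) + (345*(1 + 2*345))/(-2263678) = 813186/(-560736 + 1079) + (345*(1 + 690))*(-1/2263678) = 813186/(-559657) + (345*691)*(-1/2263678) = 813186*(-1/559657) + 238395*(-1/2263678) = -813186/559657 - 238395/2263678 = -1974210688623/1266883238446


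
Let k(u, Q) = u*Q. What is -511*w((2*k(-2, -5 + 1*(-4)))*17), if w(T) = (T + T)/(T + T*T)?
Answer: -1022/613 ≈ -1.6672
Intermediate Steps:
k(u, Q) = Q*u
w(T) = 2*T/(T + T²) (w(T) = (2*T)/(T + T²) = 2*T/(T + T²))
-511*w((2*k(-2, -5 + 1*(-4)))*17) = -1022/(1 + (2*((-5 + 1*(-4))*(-2)))*17) = -1022/(1 + (2*((-5 - 4)*(-2)))*17) = -1022/(1 + (2*(-9*(-2)))*17) = -1022/(1 + (2*18)*17) = -1022/(1 + 36*17) = -1022/(1 + 612) = -1022/613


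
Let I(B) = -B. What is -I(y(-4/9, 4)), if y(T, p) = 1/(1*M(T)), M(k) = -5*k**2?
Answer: -81/80 ≈ -1.0125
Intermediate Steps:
y(T, p) = -1/(5*T**2) (y(T, p) = 1/(1*(-5*T**2)) = 1/(-5*T**2) = -1/(5*T**2))
-I(y(-4/9, 4)) = -(-1)*(-1/(5*(-4/9)**2)) = -(-1)*(-1/5*81/16) = -(-1)*(-81)/80 = -1*81/80 = -81/80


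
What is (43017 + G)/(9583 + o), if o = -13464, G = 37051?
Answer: -80068/3881 ≈ -20.631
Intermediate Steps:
(43017 + G)/(9583 + o) = (43017 + 37051)/(9583 - 13464) = 80068/(-3881) = 80068*(-1/3881) = -80068/3881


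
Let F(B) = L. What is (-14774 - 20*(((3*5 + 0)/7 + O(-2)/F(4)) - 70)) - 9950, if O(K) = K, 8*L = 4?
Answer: -163008/7 ≈ -23287.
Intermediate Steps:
L = 1/2 (L = (1/8)*4 = 1/2 ≈ 0.50000)
F(B) = 1/2
(-14774 - 20*(((3*5 + 0)/7 + O(-2)/F(4)) - 70)) - 9950 = (-14774 - 20*(((3*5 + 0)/7 - 2/1/2) - 70)) - 9950 = (-14774 - 20*(((15 + 0)*(1/7) - 2*2) - 70)) - 9950 = (-14774 - 20*((15*(1/7) - 4) - 70)) - 9950 = (-14774 - 20*((15/7 - 4) - 70)) - 9950 = (-14774 - 20*(-13/7 - 70)) - 9950 = (-14774 - 20*(-503/7)) - 9950 = (-14774 + 10060/7) - 9950 = -93358/7 - 9950 = -163008/7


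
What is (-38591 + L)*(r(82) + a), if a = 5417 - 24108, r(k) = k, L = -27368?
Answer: 1227431031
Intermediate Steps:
a = -18691
(-38591 + L)*(r(82) + a) = (-38591 - 27368)*(82 - 18691) = -65959*(-18609) = 1227431031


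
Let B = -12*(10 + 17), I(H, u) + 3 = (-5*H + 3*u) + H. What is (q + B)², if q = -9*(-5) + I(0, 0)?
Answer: 79524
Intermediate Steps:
I(H, u) = -3 - 4*H + 3*u (I(H, u) = -3 + ((-5*H + 3*u) + H) = -3 + (-4*H + 3*u) = -3 - 4*H + 3*u)
B = -324 (B = -12*27 = -324)
q = 42 (q = -9*(-5) + (-3 - 4*0 + 3*0) = 45 + (-3 + 0 + 0) = 45 - 3 = 42)
(q + B)² = (42 - 324)² = (-282)² = 79524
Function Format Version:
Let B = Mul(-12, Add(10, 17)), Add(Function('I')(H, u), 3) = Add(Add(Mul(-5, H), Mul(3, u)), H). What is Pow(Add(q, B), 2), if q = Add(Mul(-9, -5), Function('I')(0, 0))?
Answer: 79524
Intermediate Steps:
Function('I')(H, u) = Add(-3, Mul(-4, H), Mul(3, u)) (Function('I')(H, u) = Add(-3, Add(Add(Mul(-5, H), Mul(3, u)), H)) = Add(-3, Add(Mul(-4, H), Mul(3, u))) = Add(-3, Mul(-4, H), Mul(3, u)))
B = -324 (B = Mul(-12, 27) = -324)
q = 42 (q = Add(Mul(-9, -5), Add(-3, Mul(-4, 0), Mul(3, 0))) = Add(45, Add(-3, 0, 0)) = Add(45, -3) = 42)
Pow(Add(q, B), 2) = Pow(Add(42, -324), 2) = Pow(-282, 2) = 79524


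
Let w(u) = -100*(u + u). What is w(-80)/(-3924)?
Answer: -4000/981 ≈ -4.0775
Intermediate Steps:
w(u) = -200*u
w(-80)/(-3924) = -200*(-80)/(-3924) = 16000*(-1/3924) = -4000/981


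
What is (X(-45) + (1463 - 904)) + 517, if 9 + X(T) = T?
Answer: 1022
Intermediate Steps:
X(T) = -9 + T
(X(-45) + (1463 - 904)) + 517 = ((-9 - 45) + (1463 - 904)) + 517 = (-54 + 559) + 517 = 505 + 517 = 1022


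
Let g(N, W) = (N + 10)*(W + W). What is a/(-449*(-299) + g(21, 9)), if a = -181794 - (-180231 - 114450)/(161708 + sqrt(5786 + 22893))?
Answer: -4753765203786342/3525181014295265 - 294681*sqrt(28679)/3525181014295265 ≈ -1.3485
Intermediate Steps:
g(N, W) = 2*W*(10 + N) (g(N, W) = (10 + N)*(2*W) = 2*W*(10 + N))
a = -181794 + 294681/(161708 + sqrt(28679)) (a = -181794 - (-294681)/(161708 + sqrt(28679)) = -181794 + 294681/(161708 + sqrt(28679)) ≈ -1.8179e+5)
a/(-449*(-299) + g(21, 9)) = (-4753765203786342/26149448585 - 294681*sqrt(28679)/26149448585)/(-449*(-299) + 2*9*(10 + 21)) = (-4753765203786342/26149448585 - 294681*sqrt(28679)/26149448585)/(134251 + 2*9*31) = (-4753765203786342/26149448585 - 294681*sqrt(28679)/26149448585)/(134251 + 558) = (-4753765203786342/26149448585 - 294681*sqrt(28679)/26149448585)/134809 = (-4753765203786342/26149448585 - 294681*sqrt(28679)/26149448585)*(1/134809) = -4753765203786342/3525181014295265 - 294681*sqrt(28679)/3525181014295265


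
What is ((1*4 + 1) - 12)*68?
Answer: -476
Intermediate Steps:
((1*4 + 1) - 12)*68 = ((4 + 1) - 12)*68 = (5 - 12)*68 = -7*68 = -476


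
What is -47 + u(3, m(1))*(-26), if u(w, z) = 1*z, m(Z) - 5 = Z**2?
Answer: -203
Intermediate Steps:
m(Z) = 5 + Z**2
u(w, z) = z
-47 + u(3, m(1))*(-26) = -47 + (5 + 1**2)*(-26) = -47 + (5 + 1)*(-26) = -47 + 6*(-26) = -47 - 156 = -203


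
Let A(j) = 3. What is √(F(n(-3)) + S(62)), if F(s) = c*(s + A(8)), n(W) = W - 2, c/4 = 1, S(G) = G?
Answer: 3*√6 ≈ 7.3485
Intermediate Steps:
c = 4 (c = 4*1 = 4)
n(W) = -2 + W
F(s) = 12 + 4*s (F(s) = 4*(s + 3) = 4*(3 + s) = 12 + 4*s)
√(F(n(-3)) + S(62)) = √((12 + 4*(-2 - 3)) + 62) = √((12 + 4*(-5)) + 62) = √((12 - 20) + 62) = √(-8 + 62) = √54 = 3*√6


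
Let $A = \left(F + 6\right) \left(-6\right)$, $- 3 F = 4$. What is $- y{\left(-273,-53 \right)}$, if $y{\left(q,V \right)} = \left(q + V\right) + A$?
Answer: $354$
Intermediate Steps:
$F = - \frac{4}{3}$ ($F = \left(- \frac{1}{3}\right) 4 = - \frac{4}{3} \approx -1.3333$)
$A = -28$ ($A = \left(- \frac{4}{3} + 6\right) \left(-6\right) = \frac{14}{3} \left(-6\right) = -28$)
$y{\left(q,V \right)} = -28 + V + q$ ($y{\left(q,V \right)} = \left(q + V\right) - 28 = \left(V + q\right) - 28 = -28 + V + q$)
$- y{\left(-273,-53 \right)} = - (-28 - 53 - 273) = \left(-1\right) \left(-354\right) = 354$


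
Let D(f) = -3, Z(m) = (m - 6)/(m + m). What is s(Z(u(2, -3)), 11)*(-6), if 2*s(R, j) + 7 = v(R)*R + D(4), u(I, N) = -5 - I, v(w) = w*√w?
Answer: 30 - 507*√182/2744 ≈ 27.507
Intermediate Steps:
v(w) = w^(3/2)
Z(m) = (-6 + m)/(2*m) (Z(m) = (-6 + m)/((2*m)) = (-6 + m)*(1/(2*m)) = (-6 + m)/(2*m))
s(R, j) = -5 + R^(5/2)/2 (s(R, j) = -7/2 + (R^(3/2)*R - 3)/2 = -7/2 + (R^(5/2) - 3)/2 = -7/2 + (-3 + R^(5/2))/2 = -7/2 + (-3/2 + R^(5/2)/2) = -5 + R^(5/2)/2)
s(Z(u(2, -3)), 11)*(-6) = (-5 + ((-6 + (-5 - 1*2))/(2*(-5 - 1*2)))^(5/2)/2)*(-6) = (-5 + ((-6 + (-5 - 2))/(2*(-5 - 2)))^(5/2)/2)*(-6) = (-5 + ((½)*(-6 - 7)/(-7))^(5/2)/2)*(-6) = (-5 + ((½)*(-⅐)*(-13))^(5/2)/2)*(-6) = (-5 + (13/14)^(5/2)/2)*(-6) = (-5 + (169*√182/2744)/2)*(-6) = (-5 + 169*√182/5488)*(-6) = 30 - 507*√182/2744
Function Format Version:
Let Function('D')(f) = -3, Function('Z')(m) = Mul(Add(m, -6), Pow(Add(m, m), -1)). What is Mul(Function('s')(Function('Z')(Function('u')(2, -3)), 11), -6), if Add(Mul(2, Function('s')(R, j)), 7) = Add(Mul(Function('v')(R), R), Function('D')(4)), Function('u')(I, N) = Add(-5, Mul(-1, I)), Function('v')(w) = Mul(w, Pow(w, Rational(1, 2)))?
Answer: Add(30, Mul(Rational(-507, 2744), Pow(182, Rational(1, 2)))) ≈ 27.507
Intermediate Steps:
Function('v')(w) = Pow(w, Rational(3, 2))
Function('Z')(m) = Mul(Rational(1, 2), Pow(m, -1), Add(-6, m)) (Function('Z')(m) = Mul(Add(-6, m), Pow(Mul(2, m), -1)) = Mul(Add(-6, m), Mul(Rational(1, 2), Pow(m, -1))) = Mul(Rational(1, 2), Pow(m, -1), Add(-6, m)))
Function('s')(R, j) = Add(-5, Mul(Rational(1, 2), Pow(R, Rational(5, 2)))) (Function('s')(R, j) = Add(Rational(-7, 2), Mul(Rational(1, 2), Add(Mul(Pow(R, Rational(3, 2)), R), -3))) = Add(Rational(-7, 2), Mul(Rational(1, 2), Add(Pow(R, Rational(5, 2)), -3))) = Add(Rational(-7, 2), Mul(Rational(1, 2), Add(-3, Pow(R, Rational(5, 2))))) = Add(Rational(-7, 2), Add(Rational(-3, 2), Mul(Rational(1, 2), Pow(R, Rational(5, 2))))) = Add(-5, Mul(Rational(1, 2), Pow(R, Rational(5, 2)))))
Mul(Function('s')(Function('Z')(Function('u')(2, -3)), 11), -6) = Mul(Add(-5, Mul(Rational(1, 2), Pow(Mul(Rational(1, 2), Pow(Add(-5, Mul(-1, 2)), -1), Add(-6, Add(-5, Mul(-1, 2)))), Rational(5, 2)))), -6) = Mul(Add(-5, Mul(Rational(1, 2), Pow(Mul(Rational(1, 2), Pow(Add(-5, -2), -1), Add(-6, Add(-5, -2))), Rational(5, 2)))), -6) = Mul(Add(-5, Mul(Rational(1, 2), Pow(Mul(Rational(1, 2), Pow(-7, -1), Add(-6, -7)), Rational(5, 2)))), -6) = Mul(Add(-5, Mul(Rational(1, 2), Pow(Mul(Rational(1, 2), Rational(-1, 7), -13), Rational(5, 2)))), -6) = Mul(Add(-5, Mul(Rational(1, 2), Pow(Rational(13, 14), Rational(5, 2)))), -6) = Mul(Add(-5, Mul(Rational(1, 2), Mul(Rational(169, 2744), Pow(182, Rational(1, 2))))), -6) = Mul(Add(-5, Mul(Rational(169, 5488), Pow(182, Rational(1, 2)))), -6) = Add(30, Mul(Rational(-507, 2744), Pow(182, Rational(1, 2))))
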